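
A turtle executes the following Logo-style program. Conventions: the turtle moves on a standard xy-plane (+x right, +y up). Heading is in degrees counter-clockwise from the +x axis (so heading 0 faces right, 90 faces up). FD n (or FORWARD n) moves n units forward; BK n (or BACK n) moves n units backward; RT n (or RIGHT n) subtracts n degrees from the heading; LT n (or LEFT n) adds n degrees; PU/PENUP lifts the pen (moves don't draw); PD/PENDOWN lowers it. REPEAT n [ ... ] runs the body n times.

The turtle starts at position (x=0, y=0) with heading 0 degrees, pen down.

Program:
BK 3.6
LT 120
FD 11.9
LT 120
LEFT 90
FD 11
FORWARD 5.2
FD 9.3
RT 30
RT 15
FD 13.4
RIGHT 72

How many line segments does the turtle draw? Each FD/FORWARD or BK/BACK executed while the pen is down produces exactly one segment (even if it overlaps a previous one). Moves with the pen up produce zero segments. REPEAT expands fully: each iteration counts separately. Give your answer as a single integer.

Answer: 6

Derivation:
Executing turtle program step by step:
Start: pos=(0,0), heading=0, pen down
BK 3.6: (0,0) -> (-3.6,0) [heading=0, draw]
LT 120: heading 0 -> 120
FD 11.9: (-3.6,0) -> (-9.55,10.306) [heading=120, draw]
LT 120: heading 120 -> 240
LT 90: heading 240 -> 330
FD 11: (-9.55,10.306) -> (-0.024,4.806) [heading=330, draw]
FD 5.2: (-0.024,4.806) -> (4.48,2.206) [heading=330, draw]
FD 9.3: (4.48,2.206) -> (12.534,-2.444) [heading=330, draw]
RT 30: heading 330 -> 300
RT 15: heading 300 -> 285
FD 13.4: (12.534,-2.444) -> (16.002,-15.388) [heading=285, draw]
RT 72: heading 285 -> 213
Final: pos=(16.002,-15.388), heading=213, 6 segment(s) drawn
Segments drawn: 6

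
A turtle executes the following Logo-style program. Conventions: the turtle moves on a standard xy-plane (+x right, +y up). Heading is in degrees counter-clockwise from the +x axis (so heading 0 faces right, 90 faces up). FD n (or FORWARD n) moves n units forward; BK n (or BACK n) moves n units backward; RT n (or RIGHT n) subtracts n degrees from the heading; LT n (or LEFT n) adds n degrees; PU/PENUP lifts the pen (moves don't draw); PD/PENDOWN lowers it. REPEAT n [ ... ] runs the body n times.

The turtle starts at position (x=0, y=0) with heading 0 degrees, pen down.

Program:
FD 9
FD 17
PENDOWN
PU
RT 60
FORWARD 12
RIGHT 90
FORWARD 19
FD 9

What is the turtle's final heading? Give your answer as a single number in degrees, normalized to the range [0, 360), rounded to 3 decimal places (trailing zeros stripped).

Answer: 210

Derivation:
Executing turtle program step by step:
Start: pos=(0,0), heading=0, pen down
FD 9: (0,0) -> (9,0) [heading=0, draw]
FD 17: (9,0) -> (26,0) [heading=0, draw]
PD: pen down
PU: pen up
RT 60: heading 0 -> 300
FD 12: (26,0) -> (32,-10.392) [heading=300, move]
RT 90: heading 300 -> 210
FD 19: (32,-10.392) -> (15.546,-19.892) [heading=210, move]
FD 9: (15.546,-19.892) -> (7.751,-24.392) [heading=210, move]
Final: pos=(7.751,-24.392), heading=210, 2 segment(s) drawn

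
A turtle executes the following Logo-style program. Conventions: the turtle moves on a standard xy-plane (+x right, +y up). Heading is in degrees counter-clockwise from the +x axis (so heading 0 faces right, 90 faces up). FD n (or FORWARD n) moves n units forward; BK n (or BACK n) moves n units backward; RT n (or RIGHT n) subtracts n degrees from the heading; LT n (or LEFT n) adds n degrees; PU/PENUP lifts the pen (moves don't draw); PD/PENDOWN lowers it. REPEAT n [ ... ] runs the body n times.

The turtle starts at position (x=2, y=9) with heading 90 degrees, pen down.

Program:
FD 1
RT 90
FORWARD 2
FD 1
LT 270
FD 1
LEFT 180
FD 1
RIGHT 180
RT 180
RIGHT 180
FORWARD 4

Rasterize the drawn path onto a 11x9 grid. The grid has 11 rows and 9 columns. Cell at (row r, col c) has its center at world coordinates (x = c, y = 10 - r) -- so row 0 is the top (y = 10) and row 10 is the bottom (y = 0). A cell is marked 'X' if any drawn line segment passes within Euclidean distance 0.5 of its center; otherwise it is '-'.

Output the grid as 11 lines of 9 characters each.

Answer: --XXXX---
--X--X---
-----X---
-----X---
-----X---
---------
---------
---------
---------
---------
---------

Derivation:
Segment 0: (2,9) -> (2,10)
Segment 1: (2,10) -> (4,10)
Segment 2: (4,10) -> (5,10)
Segment 3: (5,10) -> (5,9)
Segment 4: (5,9) -> (5,10)
Segment 5: (5,10) -> (5,6)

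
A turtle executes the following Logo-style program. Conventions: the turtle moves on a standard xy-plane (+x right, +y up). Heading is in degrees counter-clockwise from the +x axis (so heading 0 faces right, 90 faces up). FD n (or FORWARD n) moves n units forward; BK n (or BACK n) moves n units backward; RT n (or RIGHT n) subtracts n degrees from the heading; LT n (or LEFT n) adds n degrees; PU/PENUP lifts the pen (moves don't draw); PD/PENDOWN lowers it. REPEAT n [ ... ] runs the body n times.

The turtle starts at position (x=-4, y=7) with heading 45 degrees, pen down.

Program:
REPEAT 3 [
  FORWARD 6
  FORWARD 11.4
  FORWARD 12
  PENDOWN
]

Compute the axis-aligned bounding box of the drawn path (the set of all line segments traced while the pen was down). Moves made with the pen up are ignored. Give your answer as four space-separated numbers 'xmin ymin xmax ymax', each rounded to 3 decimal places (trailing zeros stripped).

Executing turtle program step by step:
Start: pos=(-4,7), heading=45, pen down
REPEAT 3 [
  -- iteration 1/3 --
  FD 6: (-4,7) -> (0.243,11.243) [heading=45, draw]
  FD 11.4: (0.243,11.243) -> (8.304,19.304) [heading=45, draw]
  FD 12: (8.304,19.304) -> (16.789,27.789) [heading=45, draw]
  PD: pen down
  -- iteration 2/3 --
  FD 6: (16.789,27.789) -> (21.032,32.032) [heading=45, draw]
  FD 11.4: (21.032,32.032) -> (29.093,40.093) [heading=45, draw]
  FD 12: (29.093,40.093) -> (37.578,48.578) [heading=45, draw]
  PD: pen down
  -- iteration 3/3 --
  FD 6: (37.578,48.578) -> (41.821,52.821) [heading=45, draw]
  FD 11.4: (41.821,52.821) -> (49.882,60.882) [heading=45, draw]
  FD 12: (49.882,60.882) -> (58.367,69.367) [heading=45, draw]
  PD: pen down
]
Final: pos=(58.367,69.367), heading=45, 9 segment(s) drawn

Segment endpoints: x in {-4, 0.243, 8.304, 16.789, 21.032, 29.093, 37.578, 41.821, 49.882, 58.367}, y in {7, 11.243, 19.304, 27.789, 32.032, 40.093, 48.578, 52.821, 60.882, 69.367}
xmin=-4, ymin=7, xmax=58.367, ymax=69.367

Answer: -4 7 58.367 69.367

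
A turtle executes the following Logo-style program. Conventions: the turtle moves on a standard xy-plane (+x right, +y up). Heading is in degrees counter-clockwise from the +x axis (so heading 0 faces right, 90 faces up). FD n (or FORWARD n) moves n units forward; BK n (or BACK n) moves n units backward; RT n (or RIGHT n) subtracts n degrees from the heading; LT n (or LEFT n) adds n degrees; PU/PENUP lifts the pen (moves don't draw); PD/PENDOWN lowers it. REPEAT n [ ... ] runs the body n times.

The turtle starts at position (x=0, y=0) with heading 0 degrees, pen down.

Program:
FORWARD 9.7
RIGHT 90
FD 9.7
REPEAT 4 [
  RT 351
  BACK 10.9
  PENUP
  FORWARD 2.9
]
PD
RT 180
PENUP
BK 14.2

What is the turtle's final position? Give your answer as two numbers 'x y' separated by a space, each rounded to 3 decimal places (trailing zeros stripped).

Executing turtle program step by step:
Start: pos=(0,0), heading=0, pen down
FD 9.7: (0,0) -> (9.7,0) [heading=0, draw]
RT 90: heading 0 -> 270
FD 9.7: (9.7,0) -> (9.7,-9.7) [heading=270, draw]
REPEAT 4 [
  -- iteration 1/4 --
  RT 351: heading 270 -> 279
  BK 10.9: (9.7,-9.7) -> (7.995,1.066) [heading=279, draw]
  PU: pen up
  FD 2.9: (7.995,1.066) -> (8.449,-1.798) [heading=279, move]
  -- iteration 2/4 --
  RT 351: heading 279 -> 288
  BK 10.9: (8.449,-1.798) -> (5.08,8.568) [heading=288, move]
  PU: pen up
  FD 2.9: (5.08,8.568) -> (5.976,5.81) [heading=288, move]
  -- iteration 3/4 --
  RT 351: heading 288 -> 297
  BK 10.9: (5.976,5.81) -> (1.028,15.522) [heading=297, move]
  PU: pen up
  FD 2.9: (1.028,15.522) -> (2.344,12.938) [heading=297, move]
  -- iteration 4/4 --
  RT 351: heading 297 -> 306
  BK 10.9: (2.344,12.938) -> (-4.062,21.756) [heading=306, move]
  PU: pen up
  FD 2.9: (-4.062,21.756) -> (-2.358,19.41) [heading=306, move]
]
PD: pen down
RT 180: heading 306 -> 126
PU: pen up
BK 14.2: (-2.358,19.41) -> (5.989,7.922) [heading=126, move]
Final: pos=(5.989,7.922), heading=126, 3 segment(s) drawn

Answer: 5.989 7.922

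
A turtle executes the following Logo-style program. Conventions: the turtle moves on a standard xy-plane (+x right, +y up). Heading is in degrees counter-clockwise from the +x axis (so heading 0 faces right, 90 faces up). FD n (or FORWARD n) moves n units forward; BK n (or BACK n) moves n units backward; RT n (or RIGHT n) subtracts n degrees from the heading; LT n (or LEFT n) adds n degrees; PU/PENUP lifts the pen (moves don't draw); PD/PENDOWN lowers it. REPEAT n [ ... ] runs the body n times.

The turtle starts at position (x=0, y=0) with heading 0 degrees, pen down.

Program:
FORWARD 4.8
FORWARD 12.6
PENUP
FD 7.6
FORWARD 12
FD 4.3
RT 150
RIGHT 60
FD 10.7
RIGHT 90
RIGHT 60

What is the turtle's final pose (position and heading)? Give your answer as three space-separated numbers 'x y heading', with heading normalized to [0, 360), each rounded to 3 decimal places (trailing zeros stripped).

Answer: 32.034 5.35 0

Derivation:
Executing turtle program step by step:
Start: pos=(0,0), heading=0, pen down
FD 4.8: (0,0) -> (4.8,0) [heading=0, draw]
FD 12.6: (4.8,0) -> (17.4,0) [heading=0, draw]
PU: pen up
FD 7.6: (17.4,0) -> (25,0) [heading=0, move]
FD 12: (25,0) -> (37,0) [heading=0, move]
FD 4.3: (37,0) -> (41.3,0) [heading=0, move]
RT 150: heading 0 -> 210
RT 60: heading 210 -> 150
FD 10.7: (41.3,0) -> (32.034,5.35) [heading=150, move]
RT 90: heading 150 -> 60
RT 60: heading 60 -> 0
Final: pos=(32.034,5.35), heading=0, 2 segment(s) drawn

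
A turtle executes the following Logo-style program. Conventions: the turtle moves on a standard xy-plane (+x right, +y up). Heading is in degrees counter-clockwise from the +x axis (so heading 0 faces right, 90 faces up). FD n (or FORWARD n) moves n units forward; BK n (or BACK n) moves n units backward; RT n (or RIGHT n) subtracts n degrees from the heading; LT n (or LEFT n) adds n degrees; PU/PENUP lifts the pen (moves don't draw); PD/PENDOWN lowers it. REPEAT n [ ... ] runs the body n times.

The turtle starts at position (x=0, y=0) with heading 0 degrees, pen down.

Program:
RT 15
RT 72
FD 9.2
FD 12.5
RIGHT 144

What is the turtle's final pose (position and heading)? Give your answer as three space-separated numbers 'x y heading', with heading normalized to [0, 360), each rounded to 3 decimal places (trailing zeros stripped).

Answer: 1.136 -21.67 129

Derivation:
Executing turtle program step by step:
Start: pos=(0,0), heading=0, pen down
RT 15: heading 0 -> 345
RT 72: heading 345 -> 273
FD 9.2: (0,0) -> (0.481,-9.187) [heading=273, draw]
FD 12.5: (0.481,-9.187) -> (1.136,-21.67) [heading=273, draw]
RT 144: heading 273 -> 129
Final: pos=(1.136,-21.67), heading=129, 2 segment(s) drawn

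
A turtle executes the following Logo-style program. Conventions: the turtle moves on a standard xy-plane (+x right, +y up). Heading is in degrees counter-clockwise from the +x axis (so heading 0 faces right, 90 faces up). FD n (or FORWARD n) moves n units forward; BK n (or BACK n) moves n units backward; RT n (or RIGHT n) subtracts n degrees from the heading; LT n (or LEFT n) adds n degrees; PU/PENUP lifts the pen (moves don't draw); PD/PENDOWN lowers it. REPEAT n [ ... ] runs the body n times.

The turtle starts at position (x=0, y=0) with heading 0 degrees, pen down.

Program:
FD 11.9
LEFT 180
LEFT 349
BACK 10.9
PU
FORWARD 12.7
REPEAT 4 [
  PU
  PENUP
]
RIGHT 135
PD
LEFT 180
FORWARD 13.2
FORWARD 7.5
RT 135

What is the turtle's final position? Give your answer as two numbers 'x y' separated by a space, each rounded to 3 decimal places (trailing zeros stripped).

Answer: -7.028 -11.232

Derivation:
Executing turtle program step by step:
Start: pos=(0,0), heading=0, pen down
FD 11.9: (0,0) -> (11.9,0) [heading=0, draw]
LT 180: heading 0 -> 180
LT 349: heading 180 -> 169
BK 10.9: (11.9,0) -> (22.6,-2.08) [heading=169, draw]
PU: pen up
FD 12.7: (22.6,-2.08) -> (10.133,0.343) [heading=169, move]
REPEAT 4 [
  -- iteration 1/4 --
  PU: pen up
  PU: pen up
  -- iteration 2/4 --
  PU: pen up
  PU: pen up
  -- iteration 3/4 --
  PU: pen up
  PU: pen up
  -- iteration 4/4 --
  PU: pen up
  PU: pen up
]
RT 135: heading 169 -> 34
PD: pen down
LT 180: heading 34 -> 214
FD 13.2: (10.133,0.343) -> (-0.81,-7.038) [heading=214, draw]
FD 7.5: (-0.81,-7.038) -> (-7.028,-11.232) [heading=214, draw]
RT 135: heading 214 -> 79
Final: pos=(-7.028,-11.232), heading=79, 4 segment(s) drawn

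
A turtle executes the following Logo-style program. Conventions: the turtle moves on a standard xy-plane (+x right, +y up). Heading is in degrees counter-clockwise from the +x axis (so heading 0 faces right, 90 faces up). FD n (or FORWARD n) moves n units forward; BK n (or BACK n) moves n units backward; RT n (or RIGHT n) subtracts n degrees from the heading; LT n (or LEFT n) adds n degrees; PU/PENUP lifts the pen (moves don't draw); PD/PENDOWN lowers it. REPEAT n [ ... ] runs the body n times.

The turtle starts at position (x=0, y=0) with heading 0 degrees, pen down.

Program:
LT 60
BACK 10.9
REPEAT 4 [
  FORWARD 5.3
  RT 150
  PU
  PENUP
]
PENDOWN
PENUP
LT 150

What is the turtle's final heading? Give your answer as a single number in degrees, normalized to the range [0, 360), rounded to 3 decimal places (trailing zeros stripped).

Answer: 330

Derivation:
Executing turtle program step by step:
Start: pos=(0,0), heading=0, pen down
LT 60: heading 0 -> 60
BK 10.9: (0,0) -> (-5.45,-9.44) [heading=60, draw]
REPEAT 4 [
  -- iteration 1/4 --
  FD 5.3: (-5.45,-9.44) -> (-2.8,-4.85) [heading=60, draw]
  RT 150: heading 60 -> 270
  PU: pen up
  PU: pen up
  -- iteration 2/4 --
  FD 5.3: (-2.8,-4.85) -> (-2.8,-10.15) [heading=270, move]
  RT 150: heading 270 -> 120
  PU: pen up
  PU: pen up
  -- iteration 3/4 --
  FD 5.3: (-2.8,-10.15) -> (-5.45,-5.56) [heading=120, move]
  RT 150: heading 120 -> 330
  PU: pen up
  PU: pen up
  -- iteration 4/4 --
  FD 5.3: (-5.45,-5.56) -> (-0.86,-8.21) [heading=330, move]
  RT 150: heading 330 -> 180
  PU: pen up
  PU: pen up
]
PD: pen down
PU: pen up
LT 150: heading 180 -> 330
Final: pos=(-0.86,-8.21), heading=330, 2 segment(s) drawn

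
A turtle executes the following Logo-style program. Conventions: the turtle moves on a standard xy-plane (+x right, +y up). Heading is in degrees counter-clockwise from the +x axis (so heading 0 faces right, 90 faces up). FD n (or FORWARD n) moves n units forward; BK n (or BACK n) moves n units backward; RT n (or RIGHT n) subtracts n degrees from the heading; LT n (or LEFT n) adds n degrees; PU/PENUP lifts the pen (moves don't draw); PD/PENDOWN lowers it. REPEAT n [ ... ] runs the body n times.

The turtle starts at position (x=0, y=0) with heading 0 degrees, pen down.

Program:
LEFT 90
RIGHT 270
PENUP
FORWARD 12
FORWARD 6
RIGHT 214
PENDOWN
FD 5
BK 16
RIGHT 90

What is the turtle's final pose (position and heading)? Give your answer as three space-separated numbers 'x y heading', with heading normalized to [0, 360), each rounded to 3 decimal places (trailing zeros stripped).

Answer: -27.119 6.151 236

Derivation:
Executing turtle program step by step:
Start: pos=(0,0), heading=0, pen down
LT 90: heading 0 -> 90
RT 270: heading 90 -> 180
PU: pen up
FD 12: (0,0) -> (-12,0) [heading=180, move]
FD 6: (-12,0) -> (-18,0) [heading=180, move]
RT 214: heading 180 -> 326
PD: pen down
FD 5: (-18,0) -> (-13.855,-2.796) [heading=326, draw]
BK 16: (-13.855,-2.796) -> (-27.119,6.151) [heading=326, draw]
RT 90: heading 326 -> 236
Final: pos=(-27.119,6.151), heading=236, 2 segment(s) drawn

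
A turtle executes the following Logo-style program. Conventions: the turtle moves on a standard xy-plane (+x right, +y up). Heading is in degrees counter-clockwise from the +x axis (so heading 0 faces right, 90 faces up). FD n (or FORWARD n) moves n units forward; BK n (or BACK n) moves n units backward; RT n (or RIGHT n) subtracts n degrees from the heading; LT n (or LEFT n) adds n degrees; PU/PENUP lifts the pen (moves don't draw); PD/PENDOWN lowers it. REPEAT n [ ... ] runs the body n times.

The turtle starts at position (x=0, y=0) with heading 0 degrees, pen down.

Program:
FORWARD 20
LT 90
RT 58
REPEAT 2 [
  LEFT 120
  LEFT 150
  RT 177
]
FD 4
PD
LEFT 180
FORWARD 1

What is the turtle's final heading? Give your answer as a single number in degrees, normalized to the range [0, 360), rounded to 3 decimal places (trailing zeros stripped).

Answer: 38

Derivation:
Executing turtle program step by step:
Start: pos=(0,0), heading=0, pen down
FD 20: (0,0) -> (20,0) [heading=0, draw]
LT 90: heading 0 -> 90
RT 58: heading 90 -> 32
REPEAT 2 [
  -- iteration 1/2 --
  LT 120: heading 32 -> 152
  LT 150: heading 152 -> 302
  RT 177: heading 302 -> 125
  -- iteration 2/2 --
  LT 120: heading 125 -> 245
  LT 150: heading 245 -> 35
  RT 177: heading 35 -> 218
]
FD 4: (20,0) -> (16.848,-2.463) [heading=218, draw]
PD: pen down
LT 180: heading 218 -> 38
FD 1: (16.848,-2.463) -> (17.636,-1.847) [heading=38, draw]
Final: pos=(17.636,-1.847), heading=38, 3 segment(s) drawn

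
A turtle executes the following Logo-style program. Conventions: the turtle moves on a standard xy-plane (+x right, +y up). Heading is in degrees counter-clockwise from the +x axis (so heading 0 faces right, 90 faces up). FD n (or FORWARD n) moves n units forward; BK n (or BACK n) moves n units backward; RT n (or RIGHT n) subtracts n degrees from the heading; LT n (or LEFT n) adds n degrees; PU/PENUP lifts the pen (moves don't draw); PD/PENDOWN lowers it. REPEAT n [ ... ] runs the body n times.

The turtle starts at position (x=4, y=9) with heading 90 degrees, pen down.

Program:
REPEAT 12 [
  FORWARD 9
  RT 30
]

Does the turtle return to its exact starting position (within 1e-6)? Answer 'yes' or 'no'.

Executing turtle program step by step:
Start: pos=(4,9), heading=90, pen down
REPEAT 12 [
  -- iteration 1/12 --
  FD 9: (4,9) -> (4,18) [heading=90, draw]
  RT 30: heading 90 -> 60
  -- iteration 2/12 --
  FD 9: (4,18) -> (8.5,25.794) [heading=60, draw]
  RT 30: heading 60 -> 30
  -- iteration 3/12 --
  FD 9: (8.5,25.794) -> (16.294,30.294) [heading=30, draw]
  RT 30: heading 30 -> 0
  -- iteration 4/12 --
  FD 9: (16.294,30.294) -> (25.294,30.294) [heading=0, draw]
  RT 30: heading 0 -> 330
  -- iteration 5/12 --
  FD 9: (25.294,30.294) -> (33.088,25.794) [heading=330, draw]
  RT 30: heading 330 -> 300
  -- iteration 6/12 --
  FD 9: (33.088,25.794) -> (37.588,18) [heading=300, draw]
  RT 30: heading 300 -> 270
  -- iteration 7/12 --
  FD 9: (37.588,18) -> (37.588,9) [heading=270, draw]
  RT 30: heading 270 -> 240
  -- iteration 8/12 --
  FD 9: (37.588,9) -> (33.088,1.206) [heading=240, draw]
  RT 30: heading 240 -> 210
  -- iteration 9/12 --
  FD 9: (33.088,1.206) -> (25.294,-3.294) [heading=210, draw]
  RT 30: heading 210 -> 180
  -- iteration 10/12 --
  FD 9: (25.294,-3.294) -> (16.294,-3.294) [heading=180, draw]
  RT 30: heading 180 -> 150
  -- iteration 11/12 --
  FD 9: (16.294,-3.294) -> (8.5,1.206) [heading=150, draw]
  RT 30: heading 150 -> 120
  -- iteration 12/12 --
  FD 9: (8.5,1.206) -> (4,9) [heading=120, draw]
  RT 30: heading 120 -> 90
]
Final: pos=(4,9), heading=90, 12 segment(s) drawn

Start position: (4, 9)
Final position: (4, 9)
Distance = 0; < 1e-6 -> CLOSED

Answer: yes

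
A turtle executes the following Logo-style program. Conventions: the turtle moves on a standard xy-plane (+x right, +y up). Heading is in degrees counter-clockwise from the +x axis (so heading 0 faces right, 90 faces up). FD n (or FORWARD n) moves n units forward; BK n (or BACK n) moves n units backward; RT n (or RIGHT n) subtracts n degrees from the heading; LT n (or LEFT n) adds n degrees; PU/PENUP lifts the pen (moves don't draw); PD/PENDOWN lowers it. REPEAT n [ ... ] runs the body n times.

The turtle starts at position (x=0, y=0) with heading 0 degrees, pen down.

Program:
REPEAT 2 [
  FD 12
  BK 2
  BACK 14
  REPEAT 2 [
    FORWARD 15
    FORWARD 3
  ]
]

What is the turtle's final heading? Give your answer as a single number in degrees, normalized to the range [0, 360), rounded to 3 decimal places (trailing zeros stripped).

Executing turtle program step by step:
Start: pos=(0,0), heading=0, pen down
REPEAT 2 [
  -- iteration 1/2 --
  FD 12: (0,0) -> (12,0) [heading=0, draw]
  BK 2: (12,0) -> (10,0) [heading=0, draw]
  BK 14: (10,0) -> (-4,0) [heading=0, draw]
  REPEAT 2 [
    -- iteration 1/2 --
    FD 15: (-4,0) -> (11,0) [heading=0, draw]
    FD 3: (11,0) -> (14,0) [heading=0, draw]
    -- iteration 2/2 --
    FD 15: (14,0) -> (29,0) [heading=0, draw]
    FD 3: (29,0) -> (32,0) [heading=0, draw]
  ]
  -- iteration 2/2 --
  FD 12: (32,0) -> (44,0) [heading=0, draw]
  BK 2: (44,0) -> (42,0) [heading=0, draw]
  BK 14: (42,0) -> (28,0) [heading=0, draw]
  REPEAT 2 [
    -- iteration 1/2 --
    FD 15: (28,0) -> (43,0) [heading=0, draw]
    FD 3: (43,0) -> (46,0) [heading=0, draw]
    -- iteration 2/2 --
    FD 15: (46,0) -> (61,0) [heading=0, draw]
    FD 3: (61,0) -> (64,0) [heading=0, draw]
  ]
]
Final: pos=(64,0), heading=0, 14 segment(s) drawn

Answer: 0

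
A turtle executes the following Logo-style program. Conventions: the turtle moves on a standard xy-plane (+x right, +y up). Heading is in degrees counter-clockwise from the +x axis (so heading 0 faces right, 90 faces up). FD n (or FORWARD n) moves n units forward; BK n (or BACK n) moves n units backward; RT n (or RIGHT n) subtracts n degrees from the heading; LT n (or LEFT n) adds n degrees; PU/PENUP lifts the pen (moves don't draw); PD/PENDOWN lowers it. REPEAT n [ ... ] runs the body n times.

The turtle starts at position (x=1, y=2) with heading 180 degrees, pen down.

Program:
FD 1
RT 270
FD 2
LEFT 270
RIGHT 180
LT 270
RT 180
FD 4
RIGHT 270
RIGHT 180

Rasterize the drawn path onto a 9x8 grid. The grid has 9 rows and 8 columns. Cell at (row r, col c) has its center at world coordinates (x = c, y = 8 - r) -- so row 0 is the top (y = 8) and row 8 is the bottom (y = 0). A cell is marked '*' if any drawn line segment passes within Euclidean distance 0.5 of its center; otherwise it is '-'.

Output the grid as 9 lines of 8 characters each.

Answer: --------
--------
--------
--------
*-------
*-------
**------
*-------
*-------

Derivation:
Segment 0: (1,2) -> (0,2)
Segment 1: (0,2) -> (0,0)
Segment 2: (0,0) -> (0,4)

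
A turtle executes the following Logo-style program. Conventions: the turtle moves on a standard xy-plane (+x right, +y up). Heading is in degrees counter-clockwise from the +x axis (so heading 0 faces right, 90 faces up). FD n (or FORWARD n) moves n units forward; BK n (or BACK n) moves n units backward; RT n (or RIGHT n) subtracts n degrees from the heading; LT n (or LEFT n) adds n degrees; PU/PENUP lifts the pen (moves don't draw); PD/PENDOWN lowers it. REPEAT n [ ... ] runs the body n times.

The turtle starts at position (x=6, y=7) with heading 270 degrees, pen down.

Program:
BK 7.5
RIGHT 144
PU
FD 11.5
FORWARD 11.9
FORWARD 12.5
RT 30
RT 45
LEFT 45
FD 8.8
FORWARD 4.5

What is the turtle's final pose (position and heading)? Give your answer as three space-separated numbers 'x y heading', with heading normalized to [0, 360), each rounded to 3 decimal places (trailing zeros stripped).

Executing turtle program step by step:
Start: pos=(6,7), heading=270, pen down
BK 7.5: (6,7) -> (6,14.5) [heading=270, draw]
RT 144: heading 270 -> 126
PU: pen up
FD 11.5: (6,14.5) -> (-0.76,23.804) [heading=126, move]
FD 11.9: (-0.76,23.804) -> (-7.754,33.431) [heading=126, move]
FD 12.5: (-7.754,33.431) -> (-15.101,43.544) [heading=126, move]
RT 30: heading 126 -> 96
RT 45: heading 96 -> 51
LT 45: heading 51 -> 96
FD 8.8: (-15.101,43.544) -> (-16.021,52.296) [heading=96, move]
FD 4.5: (-16.021,52.296) -> (-16.492,56.771) [heading=96, move]
Final: pos=(-16.492,56.771), heading=96, 1 segment(s) drawn

Answer: -16.492 56.771 96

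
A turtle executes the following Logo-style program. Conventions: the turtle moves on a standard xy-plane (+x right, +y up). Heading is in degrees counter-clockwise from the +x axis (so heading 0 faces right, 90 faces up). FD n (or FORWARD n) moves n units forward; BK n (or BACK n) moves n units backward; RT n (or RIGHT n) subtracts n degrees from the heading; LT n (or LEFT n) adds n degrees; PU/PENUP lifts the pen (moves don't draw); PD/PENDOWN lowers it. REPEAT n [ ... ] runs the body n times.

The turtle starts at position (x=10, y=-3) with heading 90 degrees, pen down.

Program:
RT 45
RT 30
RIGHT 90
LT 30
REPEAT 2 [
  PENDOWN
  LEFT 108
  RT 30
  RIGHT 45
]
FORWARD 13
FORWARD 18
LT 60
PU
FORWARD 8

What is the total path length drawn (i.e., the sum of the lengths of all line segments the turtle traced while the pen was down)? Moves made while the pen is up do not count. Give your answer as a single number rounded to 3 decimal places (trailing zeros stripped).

Answer: 31

Derivation:
Executing turtle program step by step:
Start: pos=(10,-3), heading=90, pen down
RT 45: heading 90 -> 45
RT 30: heading 45 -> 15
RT 90: heading 15 -> 285
LT 30: heading 285 -> 315
REPEAT 2 [
  -- iteration 1/2 --
  PD: pen down
  LT 108: heading 315 -> 63
  RT 30: heading 63 -> 33
  RT 45: heading 33 -> 348
  -- iteration 2/2 --
  PD: pen down
  LT 108: heading 348 -> 96
  RT 30: heading 96 -> 66
  RT 45: heading 66 -> 21
]
FD 13: (10,-3) -> (22.137,1.659) [heading=21, draw]
FD 18: (22.137,1.659) -> (38.941,8.109) [heading=21, draw]
LT 60: heading 21 -> 81
PU: pen up
FD 8: (38.941,8.109) -> (40.192,16.011) [heading=81, move]
Final: pos=(40.192,16.011), heading=81, 2 segment(s) drawn

Segment lengths:
  seg 1: (10,-3) -> (22.137,1.659), length = 13
  seg 2: (22.137,1.659) -> (38.941,8.109), length = 18
Total = 31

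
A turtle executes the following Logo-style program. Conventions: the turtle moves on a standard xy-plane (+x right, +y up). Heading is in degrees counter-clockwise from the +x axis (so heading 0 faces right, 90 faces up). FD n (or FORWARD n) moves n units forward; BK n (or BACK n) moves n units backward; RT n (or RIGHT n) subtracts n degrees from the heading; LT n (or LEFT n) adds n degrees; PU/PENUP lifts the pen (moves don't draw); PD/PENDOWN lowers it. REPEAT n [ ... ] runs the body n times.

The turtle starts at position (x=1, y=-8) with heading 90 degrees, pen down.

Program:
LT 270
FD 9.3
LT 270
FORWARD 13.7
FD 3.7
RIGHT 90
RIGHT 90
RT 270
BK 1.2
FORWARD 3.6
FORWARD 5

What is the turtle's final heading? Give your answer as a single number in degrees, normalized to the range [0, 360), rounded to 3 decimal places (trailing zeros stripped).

Executing turtle program step by step:
Start: pos=(1,-8), heading=90, pen down
LT 270: heading 90 -> 0
FD 9.3: (1,-8) -> (10.3,-8) [heading=0, draw]
LT 270: heading 0 -> 270
FD 13.7: (10.3,-8) -> (10.3,-21.7) [heading=270, draw]
FD 3.7: (10.3,-21.7) -> (10.3,-25.4) [heading=270, draw]
RT 90: heading 270 -> 180
RT 90: heading 180 -> 90
RT 270: heading 90 -> 180
BK 1.2: (10.3,-25.4) -> (11.5,-25.4) [heading=180, draw]
FD 3.6: (11.5,-25.4) -> (7.9,-25.4) [heading=180, draw]
FD 5: (7.9,-25.4) -> (2.9,-25.4) [heading=180, draw]
Final: pos=(2.9,-25.4), heading=180, 6 segment(s) drawn

Answer: 180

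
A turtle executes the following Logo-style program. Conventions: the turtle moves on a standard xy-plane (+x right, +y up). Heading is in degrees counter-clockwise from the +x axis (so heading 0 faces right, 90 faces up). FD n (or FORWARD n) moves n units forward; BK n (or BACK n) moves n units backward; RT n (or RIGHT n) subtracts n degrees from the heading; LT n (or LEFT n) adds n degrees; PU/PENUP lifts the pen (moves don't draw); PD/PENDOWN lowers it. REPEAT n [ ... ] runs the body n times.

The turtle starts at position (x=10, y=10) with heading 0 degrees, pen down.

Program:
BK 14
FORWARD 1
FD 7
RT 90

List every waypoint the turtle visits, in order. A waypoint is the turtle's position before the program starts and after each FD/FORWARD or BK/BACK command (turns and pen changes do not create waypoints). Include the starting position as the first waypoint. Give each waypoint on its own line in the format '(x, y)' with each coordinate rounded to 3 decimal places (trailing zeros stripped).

Answer: (10, 10)
(-4, 10)
(-3, 10)
(4, 10)

Derivation:
Executing turtle program step by step:
Start: pos=(10,10), heading=0, pen down
BK 14: (10,10) -> (-4,10) [heading=0, draw]
FD 1: (-4,10) -> (-3,10) [heading=0, draw]
FD 7: (-3,10) -> (4,10) [heading=0, draw]
RT 90: heading 0 -> 270
Final: pos=(4,10), heading=270, 3 segment(s) drawn
Waypoints (4 total):
(10, 10)
(-4, 10)
(-3, 10)
(4, 10)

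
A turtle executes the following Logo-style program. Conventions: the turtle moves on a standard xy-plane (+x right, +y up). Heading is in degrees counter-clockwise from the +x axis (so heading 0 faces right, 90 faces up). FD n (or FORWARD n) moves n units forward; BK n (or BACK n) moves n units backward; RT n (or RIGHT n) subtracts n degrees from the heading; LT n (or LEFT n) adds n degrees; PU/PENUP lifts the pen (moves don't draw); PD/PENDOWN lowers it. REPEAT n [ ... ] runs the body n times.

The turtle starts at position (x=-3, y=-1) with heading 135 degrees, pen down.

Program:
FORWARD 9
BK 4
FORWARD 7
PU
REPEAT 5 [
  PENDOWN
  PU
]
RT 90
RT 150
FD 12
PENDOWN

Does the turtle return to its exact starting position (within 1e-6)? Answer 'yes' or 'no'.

Executing turtle program step by step:
Start: pos=(-3,-1), heading=135, pen down
FD 9: (-3,-1) -> (-9.364,5.364) [heading=135, draw]
BK 4: (-9.364,5.364) -> (-6.536,2.536) [heading=135, draw]
FD 7: (-6.536,2.536) -> (-11.485,7.485) [heading=135, draw]
PU: pen up
REPEAT 5 [
  -- iteration 1/5 --
  PD: pen down
  PU: pen up
  -- iteration 2/5 --
  PD: pen down
  PU: pen up
  -- iteration 3/5 --
  PD: pen down
  PU: pen up
  -- iteration 4/5 --
  PD: pen down
  PU: pen up
  -- iteration 5/5 --
  PD: pen down
  PU: pen up
]
RT 90: heading 135 -> 45
RT 150: heading 45 -> 255
FD 12: (-11.485,7.485) -> (-14.591,-4.106) [heading=255, move]
PD: pen down
Final: pos=(-14.591,-4.106), heading=255, 3 segment(s) drawn

Start position: (-3, -1)
Final position: (-14.591, -4.106)
Distance = 12; >= 1e-6 -> NOT closed

Answer: no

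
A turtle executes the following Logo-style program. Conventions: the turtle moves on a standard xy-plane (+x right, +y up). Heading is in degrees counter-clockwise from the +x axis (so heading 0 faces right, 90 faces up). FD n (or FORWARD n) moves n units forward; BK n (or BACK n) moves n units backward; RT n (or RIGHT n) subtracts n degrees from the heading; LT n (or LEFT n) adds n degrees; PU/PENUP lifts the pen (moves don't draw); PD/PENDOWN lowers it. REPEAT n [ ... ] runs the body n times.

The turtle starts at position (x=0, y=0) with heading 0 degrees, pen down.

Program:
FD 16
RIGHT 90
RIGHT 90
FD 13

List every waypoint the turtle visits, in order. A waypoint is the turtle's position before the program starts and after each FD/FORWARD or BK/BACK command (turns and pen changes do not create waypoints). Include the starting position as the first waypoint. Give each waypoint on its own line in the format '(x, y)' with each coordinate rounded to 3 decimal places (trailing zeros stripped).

Answer: (0, 0)
(16, 0)
(3, 0)

Derivation:
Executing turtle program step by step:
Start: pos=(0,0), heading=0, pen down
FD 16: (0,0) -> (16,0) [heading=0, draw]
RT 90: heading 0 -> 270
RT 90: heading 270 -> 180
FD 13: (16,0) -> (3,0) [heading=180, draw]
Final: pos=(3,0), heading=180, 2 segment(s) drawn
Waypoints (3 total):
(0, 0)
(16, 0)
(3, 0)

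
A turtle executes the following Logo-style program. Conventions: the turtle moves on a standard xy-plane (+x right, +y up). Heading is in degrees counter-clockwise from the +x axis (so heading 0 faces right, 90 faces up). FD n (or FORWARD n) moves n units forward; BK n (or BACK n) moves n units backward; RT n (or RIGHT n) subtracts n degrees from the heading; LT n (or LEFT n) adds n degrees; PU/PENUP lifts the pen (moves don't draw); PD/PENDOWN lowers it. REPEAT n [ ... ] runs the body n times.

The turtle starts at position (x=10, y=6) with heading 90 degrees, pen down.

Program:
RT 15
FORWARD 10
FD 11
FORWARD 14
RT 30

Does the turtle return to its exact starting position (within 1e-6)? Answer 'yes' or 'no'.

Answer: no

Derivation:
Executing turtle program step by step:
Start: pos=(10,6), heading=90, pen down
RT 15: heading 90 -> 75
FD 10: (10,6) -> (12.588,15.659) [heading=75, draw]
FD 11: (12.588,15.659) -> (15.435,26.284) [heading=75, draw]
FD 14: (15.435,26.284) -> (19.059,39.807) [heading=75, draw]
RT 30: heading 75 -> 45
Final: pos=(19.059,39.807), heading=45, 3 segment(s) drawn

Start position: (10, 6)
Final position: (19.059, 39.807)
Distance = 35; >= 1e-6 -> NOT closed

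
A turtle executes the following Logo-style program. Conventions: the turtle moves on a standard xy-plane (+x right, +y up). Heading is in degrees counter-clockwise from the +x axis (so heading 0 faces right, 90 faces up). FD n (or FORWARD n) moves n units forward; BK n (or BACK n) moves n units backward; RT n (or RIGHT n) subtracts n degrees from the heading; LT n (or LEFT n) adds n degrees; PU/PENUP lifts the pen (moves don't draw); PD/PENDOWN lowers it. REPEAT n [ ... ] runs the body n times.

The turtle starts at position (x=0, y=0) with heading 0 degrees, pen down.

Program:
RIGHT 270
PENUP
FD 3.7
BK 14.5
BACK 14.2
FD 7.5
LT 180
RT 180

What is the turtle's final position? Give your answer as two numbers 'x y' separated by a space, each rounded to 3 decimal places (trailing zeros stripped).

Answer: 0 -17.5

Derivation:
Executing turtle program step by step:
Start: pos=(0,0), heading=0, pen down
RT 270: heading 0 -> 90
PU: pen up
FD 3.7: (0,0) -> (0,3.7) [heading=90, move]
BK 14.5: (0,3.7) -> (0,-10.8) [heading=90, move]
BK 14.2: (0,-10.8) -> (0,-25) [heading=90, move]
FD 7.5: (0,-25) -> (0,-17.5) [heading=90, move]
LT 180: heading 90 -> 270
RT 180: heading 270 -> 90
Final: pos=(0,-17.5), heading=90, 0 segment(s) drawn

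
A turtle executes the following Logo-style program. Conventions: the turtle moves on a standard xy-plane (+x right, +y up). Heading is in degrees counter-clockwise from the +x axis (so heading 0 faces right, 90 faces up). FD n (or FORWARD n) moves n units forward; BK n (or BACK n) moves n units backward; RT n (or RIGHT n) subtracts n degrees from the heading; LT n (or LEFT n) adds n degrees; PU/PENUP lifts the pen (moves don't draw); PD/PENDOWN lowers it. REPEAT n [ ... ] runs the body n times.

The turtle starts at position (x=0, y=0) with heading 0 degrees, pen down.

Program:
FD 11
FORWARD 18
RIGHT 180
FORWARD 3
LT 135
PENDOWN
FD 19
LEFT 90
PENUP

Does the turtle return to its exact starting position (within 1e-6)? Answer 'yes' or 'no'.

Executing turtle program step by step:
Start: pos=(0,0), heading=0, pen down
FD 11: (0,0) -> (11,0) [heading=0, draw]
FD 18: (11,0) -> (29,0) [heading=0, draw]
RT 180: heading 0 -> 180
FD 3: (29,0) -> (26,0) [heading=180, draw]
LT 135: heading 180 -> 315
PD: pen down
FD 19: (26,0) -> (39.435,-13.435) [heading=315, draw]
LT 90: heading 315 -> 45
PU: pen up
Final: pos=(39.435,-13.435), heading=45, 4 segment(s) drawn

Start position: (0, 0)
Final position: (39.435, -13.435)
Distance = 41.661; >= 1e-6 -> NOT closed

Answer: no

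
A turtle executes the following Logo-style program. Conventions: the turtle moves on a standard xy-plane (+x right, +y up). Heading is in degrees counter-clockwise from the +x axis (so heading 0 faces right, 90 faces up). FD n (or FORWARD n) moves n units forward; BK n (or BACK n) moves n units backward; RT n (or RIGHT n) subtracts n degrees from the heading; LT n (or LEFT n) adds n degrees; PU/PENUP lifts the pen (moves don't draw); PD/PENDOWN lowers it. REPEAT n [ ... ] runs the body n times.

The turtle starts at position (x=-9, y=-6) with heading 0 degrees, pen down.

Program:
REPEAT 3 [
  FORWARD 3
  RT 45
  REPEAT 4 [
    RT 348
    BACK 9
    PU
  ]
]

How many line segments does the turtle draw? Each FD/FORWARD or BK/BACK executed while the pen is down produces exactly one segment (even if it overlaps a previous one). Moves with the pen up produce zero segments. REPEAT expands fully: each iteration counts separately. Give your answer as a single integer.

Executing turtle program step by step:
Start: pos=(-9,-6), heading=0, pen down
REPEAT 3 [
  -- iteration 1/3 --
  FD 3: (-9,-6) -> (-6,-6) [heading=0, draw]
  RT 45: heading 0 -> 315
  REPEAT 4 [
    -- iteration 1/4 --
    RT 348: heading 315 -> 327
    BK 9: (-6,-6) -> (-13.548,-1.098) [heading=327, draw]
    PU: pen up
    -- iteration 2/4 --
    RT 348: heading 327 -> 339
    BK 9: (-13.548,-1.098) -> (-21.95,2.127) [heading=339, move]
    PU: pen up
    -- iteration 3/4 --
    RT 348: heading 339 -> 351
    BK 9: (-21.95,2.127) -> (-30.839,3.535) [heading=351, move]
    PU: pen up
    -- iteration 4/4 --
    RT 348: heading 351 -> 3
    BK 9: (-30.839,3.535) -> (-39.827,3.064) [heading=3, move]
    PU: pen up
  ]
  -- iteration 2/3 --
  FD 3: (-39.827,3.064) -> (-36.831,3.221) [heading=3, move]
  RT 45: heading 3 -> 318
  REPEAT 4 [
    -- iteration 1/4 --
    RT 348: heading 318 -> 330
    BK 9: (-36.831,3.221) -> (-44.625,7.721) [heading=330, move]
    PU: pen up
    -- iteration 2/4 --
    RT 348: heading 330 -> 342
    BK 9: (-44.625,7.721) -> (-53.185,10.502) [heading=342, move]
    PU: pen up
    -- iteration 3/4 --
    RT 348: heading 342 -> 354
    BK 9: (-53.185,10.502) -> (-62.136,11.443) [heading=354, move]
    PU: pen up
    -- iteration 4/4 --
    RT 348: heading 354 -> 6
    BK 9: (-62.136,11.443) -> (-71.086,10.502) [heading=6, move]
    PU: pen up
  ]
  -- iteration 3/3 --
  FD 3: (-71.086,10.502) -> (-68.103,10.816) [heading=6, move]
  RT 45: heading 6 -> 321
  REPEAT 4 [
    -- iteration 1/4 --
    RT 348: heading 321 -> 333
    BK 9: (-68.103,10.816) -> (-76.122,14.902) [heading=333, move]
    PU: pen up
    -- iteration 2/4 --
    RT 348: heading 333 -> 345
    BK 9: (-76.122,14.902) -> (-84.815,17.231) [heading=345, move]
    PU: pen up
    -- iteration 3/4 --
    RT 348: heading 345 -> 357
    BK 9: (-84.815,17.231) -> (-93.803,17.702) [heading=357, move]
    PU: pen up
    -- iteration 4/4 --
    RT 348: heading 357 -> 9
    BK 9: (-93.803,17.702) -> (-102.692,16.294) [heading=9, move]
    PU: pen up
  ]
]
Final: pos=(-102.692,16.294), heading=9, 2 segment(s) drawn
Segments drawn: 2

Answer: 2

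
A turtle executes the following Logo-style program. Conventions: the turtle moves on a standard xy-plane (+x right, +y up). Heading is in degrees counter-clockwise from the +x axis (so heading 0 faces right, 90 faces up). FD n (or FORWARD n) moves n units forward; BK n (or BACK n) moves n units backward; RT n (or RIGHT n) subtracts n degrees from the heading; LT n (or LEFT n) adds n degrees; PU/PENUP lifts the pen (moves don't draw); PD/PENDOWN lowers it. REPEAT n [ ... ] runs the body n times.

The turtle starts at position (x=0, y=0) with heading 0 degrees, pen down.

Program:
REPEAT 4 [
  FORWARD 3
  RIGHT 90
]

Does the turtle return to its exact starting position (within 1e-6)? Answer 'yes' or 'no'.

Answer: yes

Derivation:
Executing turtle program step by step:
Start: pos=(0,0), heading=0, pen down
REPEAT 4 [
  -- iteration 1/4 --
  FD 3: (0,0) -> (3,0) [heading=0, draw]
  RT 90: heading 0 -> 270
  -- iteration 2/4 --
  FD 3: (3,0) -> (3,-3) [heading=270, draw]
  RT 90: heading 270 -> 180
  -- iteration 3/4 --
  FD 3: (3,-3) -> (0,-3) [heading=180, draw]
  RT 90: heading 180 -> 90
  -- iteration 4/4 --
  FD 3: (0,-3) -> (0,0) [heading=90, draw]
  RT 90: heading 90 -> 0
]
Final: pos=(0,0), heading=0, 4 segment(s) drawn

Start position: (0, 0)
Final position: (0, 0)
Distance = 0; < 1e-6 -> CLOSED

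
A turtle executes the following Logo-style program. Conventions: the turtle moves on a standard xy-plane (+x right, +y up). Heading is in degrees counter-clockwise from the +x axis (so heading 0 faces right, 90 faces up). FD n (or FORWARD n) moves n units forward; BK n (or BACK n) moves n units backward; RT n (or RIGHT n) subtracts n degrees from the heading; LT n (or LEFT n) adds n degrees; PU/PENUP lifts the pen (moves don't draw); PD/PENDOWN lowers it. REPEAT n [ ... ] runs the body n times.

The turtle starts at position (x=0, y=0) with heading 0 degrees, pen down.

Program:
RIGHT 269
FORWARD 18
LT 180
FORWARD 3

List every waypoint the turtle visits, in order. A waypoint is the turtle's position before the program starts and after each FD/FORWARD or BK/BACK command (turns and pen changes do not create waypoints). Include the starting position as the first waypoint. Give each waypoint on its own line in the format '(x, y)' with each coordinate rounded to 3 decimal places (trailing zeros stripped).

Answer: (0, 0)
(-0.314, 17.997)
(-0.262, 14.998)

Derivation:
Executing turtle program step by step:
Start: pos=(0,0), heading=0, pen down
RT 269: heading 0 -> 91
FD 18: (0,0) -> (-0.314,17.997) [heading=91, draw]
LT 180: heading 91 -> 271
FD 3: (-0.314,17.997) -> (-0.262,14.998) [heading=271, draw]
Final: pos=(-0.262,14.998), heading=271, 2 segment(s) drawn
Waypoints (3 total):
(0, 0)
(-0.314, 17.997)
(-0.262, 14.998)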